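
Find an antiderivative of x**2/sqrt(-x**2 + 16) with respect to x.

Substitute x = 4·sin(θ), so dx = 4·cos(θ) dθ and the radical becomes sqrt(-x**2 + 16) = 4·cos(θ) by the Pythagorean identity.
Integrate the resulting trig expression in θ, then back-substitute θ = asin(x/4), sin(θ) = x/4, cos(θ) = sqrt(-x**2 + 16)/4 (absorbing any constant into C).

-x*sqrt(-x**2 + 16)/2 + 8*asin(x/4) + C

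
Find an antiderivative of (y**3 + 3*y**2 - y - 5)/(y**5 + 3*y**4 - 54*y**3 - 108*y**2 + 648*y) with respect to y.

Factor the denominator: y*(y - 6)*(y - 3)*(y + 6)**2.
Partial-fraction decomposition: -1165/(23328*(y + 6)) + 107/(648*(y + 6)**2) - 46/(729*(y - 3)) + 313/(2592*(y - 6)) - 5/(648*y).
Integrate each term; A/(y−a) gives A·log|y−a|; A/(y−a)² gives −A/(y−a).

-5*log(y)/648 + 313*log(y - 6)/2592 - 46*log(y - 3)/729 - 1165*log(y + 6)/23328 - 107/(648*y + 3888) + C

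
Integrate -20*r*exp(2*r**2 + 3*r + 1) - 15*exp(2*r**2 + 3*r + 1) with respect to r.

Let u = 2*r**2 + 3*r + 1, so du = (4*r + 3) dr.
Rewriting, the integral becomes -5·∫ e^u du = -5·e^u.
Substituting back, u = 2*r**2 + 3*r + 1.

-5*exp(2*r**2 + 3*r + 1) + C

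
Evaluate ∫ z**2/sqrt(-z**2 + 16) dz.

Substitute z = 4·sin(θ), so dz = 4·cos(θ) dθ and the radical becomes sqrt(-z**2 + 16) = 4·cos(θ) by the Pythagorean identity.
Integrate the resulting trig expression in θ, then back-substitute θ = asin(z/4), sin(θ) = z/4, cos(θ) = sqrt(-z**2 + 16)/4 (absorbing any constant into C).

-z*sqrt(-z**2 + 16)/2 + 8*asin(z/4) + C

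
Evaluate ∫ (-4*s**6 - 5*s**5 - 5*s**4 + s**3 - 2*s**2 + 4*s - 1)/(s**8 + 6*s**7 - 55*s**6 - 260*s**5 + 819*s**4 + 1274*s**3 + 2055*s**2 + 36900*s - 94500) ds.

Factor the denominator: (s - 5)**2*(s - 2)*(s + 5)*(s + 6)*(s + 7)*(s**2 + 9).
Partial-fraction decomposition: -(50446*s + 739569)/(9805770*(s**2 + 9)) + 33253/(12528*(s + 7)) - 154537/(43560*(s + 6)) + 12549/(11900*(s + 5)) - 163/(19656*(s - 2)) - 18595439/(125888400*(s - 5)) - 6763/(11220*(s - 5)**2).
Integrate each term; A/(s−a) gives A·log|s−a|; the (Bs+D)/(s²+p²) term gives a log and an atan.

-18595439*log(s - 5)/125888400 - 163*log(s - 2)/19656 + 12549*log(s + 5)/11900 - 154537*log(s + 6)/43560 + 33253*log(s + 7)/12528 - 25223*log(s**2 + 9)/9805770 - 246523*atan(s/3)/9805770 + 6763/(11220*s - 56100) + C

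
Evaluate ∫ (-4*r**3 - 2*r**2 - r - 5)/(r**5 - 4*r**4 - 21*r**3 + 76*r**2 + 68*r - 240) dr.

Factor the denominator: (r - 5)*(r - 3)*(r - 2)*(r + 2)*(r + 4).
Partial-fraction decomposition: 223/(756*(r + 4)) - 3/(40*(r + 2)) - 47/(72*(r - 2)) + 67/(35*(r - 3)) - 40/(27*(r - 5)).
Integrate each term: A/(r−a) contributes A·log|r−a|.

-40*log(r - 5)/27 + 67*log(r - 3)/35 - 47*log(r - 2)/72 - 3*log(r + 2)/40 + 223*log(r + 4)/756 + C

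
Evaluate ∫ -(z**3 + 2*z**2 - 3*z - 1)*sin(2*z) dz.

z**3*cos(2*z)/2 - 3*z**2*sin(2*z)/4 + z**2*cos(2*z) - z*sin(2*z) - 9*z*cos(2*z)/4 + 9*sin(2*z)/8 - cos(2*z) + C

Use integration by parts with u = z**3 + 2*z**2 - 3*z - 1, dv = -sin(2*z) dz, so v = cos(2*z)/2.
Apply parts 3 times (tabular method): alternate signs, differentiate u down to 0, integrate dv up.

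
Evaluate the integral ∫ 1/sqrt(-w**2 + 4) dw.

Substitute w = 2·sin(θ), so dw = 2·cos(θ) dθ and the radical becomes sqrt(-w**2 + 4) = 2·cos(θ) by the Pythagorean identity.
Integrate the resulting trig expression in θ, then back-substitute θ = asin(w/2), sin(θ) = w/2, cos(θ) = sqrt(-w**2 + 4)/2 (absorbing any constant into C).

asin(w/2) + C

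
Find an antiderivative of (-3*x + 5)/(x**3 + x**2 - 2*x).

Factor the denominator: x*(x - 1)*(x + 2).
Partial-fraction decomposition: 11/(6*(x + 2)) + 2/(3*(x - 1)) - 5/(2*x).
Integrate each term: A/(x−a) contributes A·log|x−a|.

-5*log(x)/2 + 2*log(x - 1)/3 + 11*log(x + 2)/6 + C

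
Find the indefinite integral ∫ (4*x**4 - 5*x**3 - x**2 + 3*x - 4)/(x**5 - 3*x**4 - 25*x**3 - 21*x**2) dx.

-163*log(x)/441 + 7857*log(x - 7)/3920 - log(x + 1)/16 + 437*log(x + 3)/180 - 4/(21*x) + C

Factor the denominator: x**2*(x - 7)*(x + 1)*(x + 3).
Partial-fraction decomposition: 437/(180*(x + 3)) - 1/(16*(x + 1)) + 7857/(3920*(x - 7)) - 163/(441*x) + 4/(21*x**2).
Integrate each term; A/(x−a) gives A·log|x−a|; A/(x−a)² gives −A/(x−a).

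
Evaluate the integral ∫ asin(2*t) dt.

t*asin(2*t) + sqrt(-4*t**2 + 1)/2 + C

Use integration by parts with u = arcsin(2*t), dv = dt.
Then du = 2/sqrt(-4*t**2 + 1) dt.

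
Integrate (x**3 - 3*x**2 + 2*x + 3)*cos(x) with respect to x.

x**3*sin(x) - 3*x**2*sin(x) + 3*x**2*cos(x) - 4*x*sin(x) - 6*x*cos(x) + 9*sin(x) - 4*cos(x) + C

Use integration by parts with u = x**3 - 3*x**2 + 2*x + 3, dv = cos(x) dx, so v = sin(x).
Apply parts 3 times (tabular method): alternate signs, differentiate u down to 0, integrate dv up.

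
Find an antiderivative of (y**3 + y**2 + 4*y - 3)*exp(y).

(y**3 - 2*y**2 + 8*y - 11)*exp(y) + C

Use integration by parts with u = y**3 + y**2 + 4*y - 3, dv = exp(y) dy, so v = exp(y).
Apply parts 3 times (tabular method): alternate signs, differentiate u down to 0, integrate dv up.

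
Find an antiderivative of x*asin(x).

x**2*asin(x)/2 + x*sqrt(-x**2 + 1)/4 - asin(x)/4 + C

Use integration by parts with u = arcsin(x), dv = x dx.
Then du = 1/sqrt(-x**2 + 1) dx.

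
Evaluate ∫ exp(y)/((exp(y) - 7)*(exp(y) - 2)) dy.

log(exp(y) - 7)/5 - log(exp(y) - 2)/5 + C

Let u = e^y, du = e^y dy.
The integral becomes ∫ du/((u-2)(u-7)); decompose into partial fractions.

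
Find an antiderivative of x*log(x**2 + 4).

x**2*log(x**2 + 4)/2 - x**2/2 + 2*log(x**2 + 4) + C

Let u = x**2 + 4, so du = (2*x) dx.
The integral becomes (1/2)·∫ log(u) du; integrate by parts with u′=log(u), dv′=du.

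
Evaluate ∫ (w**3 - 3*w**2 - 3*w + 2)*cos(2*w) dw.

Use integration by parts with u = w**3 - 3*w**2 - 3*w + 2, dv = cos(2*w) dw, so v = sin(2*w)/2.
Apply parts 3 times (tabular method): alternate signs, differentiate u down to 0, integrate dv up.

w**3*sin(2*w)/2 - 3*w**2*sin(2*w)/2 + 3*w**2*cos(2*w)/4 - 9*w*sin(2*w)/4 - 3*w*cos(2*w)/2 + 7*sin(2*w)/4 - 9*cos(2*w)/8 + C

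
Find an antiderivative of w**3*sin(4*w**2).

-w**2*cos(4*w**2)/8 + sin(4*w**2)/32 + C

Let u = w², du = 2w dw; rewrite as (1/2)∫ u^1·sin(4u) du.
Now integrate by parts 1 time.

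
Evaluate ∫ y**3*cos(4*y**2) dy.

y**2*sin(4*y**2)/8 + cos(4*y**2)/32 + C

Let u = y², du = 2y dy; rewrite as (1/2)∫ u^1·cos(4u) du.
Now integrate by parts 1 time.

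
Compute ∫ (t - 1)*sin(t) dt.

-t*cos(t) + sin(t) + cos(t) + C

Use integration by parts with u = t - 1, dv = sin(t) dt, so v = -cos(t).
Apply parts 1 times (tabular method): alternate signs, differentiate u down to 0, integrate dv up.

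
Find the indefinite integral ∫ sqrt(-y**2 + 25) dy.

y*sqrt(-y**2 + 25)/2 + 25*asin(y/5)/2 + C

Substitute y = 5·sin(θ), so dy = 5·cos(θ) dθ and the radical becomes sqrt(-y**2 + 25) = 5·cos(θ) by the Pythagorean identity.
Integrate the resulting trig expression in θ, then back-substitute θ = asin(y/5), sin(θ) = y/5, cos(θ) = sqrt(-y**2 + 25)/5 (absorbing any constant into C).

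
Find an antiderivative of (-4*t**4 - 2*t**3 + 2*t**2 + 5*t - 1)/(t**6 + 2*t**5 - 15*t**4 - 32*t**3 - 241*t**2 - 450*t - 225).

-223*log(t - 5)/1020 - 103*log(t + 1)/2400 + 1113*log(t + 5)/2720 - 251*log(t**2 + 9)/3400 - 1579*atan(t/3)/5100 - 1/(40*t + 40) + C

Factor the denominator: (t - 5)*(t + 1)**2*(t + 5)*(t**2 + 9).
Partial-fraction decomposition: -(251*t + 1579)/(1700*(t**2 + 9)) + 1113/(2720*(t + 5)) - 103/(2400*(t + 1)) + 1/(40*(t + 1)**2) - 223/(1020*(t - 5)).
Integrate each term; A/(t−a) gives A·log|t−a|; the (Bt+D)/(t²+p²) term gives a log and an atan.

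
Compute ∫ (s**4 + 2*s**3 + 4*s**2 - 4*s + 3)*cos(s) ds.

s**4*sin(s) + 2*s**3*sin(s) + 4*s**3*cos(s) - 8*s**2*sin(s) + 6*s**2*cos(s) - 16*s*sin(s) - 16*s*cos(s) + 19*sin(s) - 16*cos(s) + C

Use integration by parts with u = s**4 + 2*s**3 + 4*s**2 - 4*s + 3, dv = cos(s) ds, so v = sin(s).
Apply parts 4 times (tabular method): alternate signs, differentiate u down to 0, integrate dv up.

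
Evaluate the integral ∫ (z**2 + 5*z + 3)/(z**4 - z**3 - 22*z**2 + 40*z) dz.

Factor the denominator: z*(z - 4)*(z - 2)*(z + 5).
Partial-fraction decomposition: -1/(105*(z + 5)) - 17/(28*(z - 2)) + 13/(24*(z - 4)) + 3/(40*z).
Integrate each term: A/(z−a) contributes A·log|z−a|.

3*log(z)/40 + 13*log(z - 4)/24 - 17*log(z - 2)/28 - log(z + 5)/105 + C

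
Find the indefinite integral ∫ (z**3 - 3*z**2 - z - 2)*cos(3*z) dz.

Use integration by parts with u = z**3 - 3*z**2 - z - 2, dv = cos(3*z) dz, so v = sin(3*z)/3.
Apply parts 3 times (tabular method): alternate signs, differentiate u down to 0, integrate dv up.

z**3*sin(3*z)/3 - z**2*sin(3*z) + z**2*cos(3*z)/3 - 5*z*sin(3*z)/9 - 2*z*cos(3*z)/3 - 4*sin(3*z)/9 - 5*cos(3*z)/27 + C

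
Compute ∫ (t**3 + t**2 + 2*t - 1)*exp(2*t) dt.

Use integration by parts with u = t**3 + t**2 + 2*t - 1, dv = exp(2*t) dt, so v = exp(2*t)/2.
Apply parts 3 times (tabular method): alternate signs, differentiate u down to 0, integrate dv up.

(4*t**3 - 2*t**2 + 10*t - 9)*exp(2*t)/8 + C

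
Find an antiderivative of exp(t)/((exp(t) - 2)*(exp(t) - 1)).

log(exp(t) - 2) - log(exp(t) - 1) + C

Let u = e^t, du = e^t dt.
The integral becomes ∫ du/((u-2)(u-1)); decompose into partial fractions.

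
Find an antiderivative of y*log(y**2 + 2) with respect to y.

Let u = y**2 + 2, so du = (2*y) dy.
The integral becomes (1/2)·∫ log(u) du; integrate by parts with u′=log(u), dv′=du.

y**2*log(y**2 + 2)/2 - y**2/2 + log(y**2 + 2) + C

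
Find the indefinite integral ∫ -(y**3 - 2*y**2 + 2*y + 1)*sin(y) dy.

y**3*cos(y) - 3*y**2*sin(y) - 2*y**2*cos(y) + 4*y*sin(y) - 4*y*cos(y) + 4*sin(y) + 5*cos(y) + C

Use integration by parts with u = y**3 - 2*y**2 + 2*y + 1, dv = -sin(y) dy, so v = cos(y).
Apply parts 3 times (tabular method): alternate signs, differentiate u down to 0, integrate dv up.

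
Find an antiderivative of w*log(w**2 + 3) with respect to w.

w**2*log(w**2 + 3)/2 - w**2/2 + 3*log(w**2 + 3)/2 + C

Let u = w**2 + 3, so du = (2*w) dw.
The integral becomes (1/2)·∫ log(u) du; integrate by parts with u′=log(u), dv′=du.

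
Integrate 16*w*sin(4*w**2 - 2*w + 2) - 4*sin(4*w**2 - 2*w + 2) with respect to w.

Let u = 4*w**2 - 2*w + 2, so du = (8*w - 2) dw.
Rewriting, the integral becomes 2·∫ sin(u) du = 2·-cos(u).
Substituting back, u = 4*w**2 - 2*w + 2.

-2*cos(4*w**2 - 2*w + 2) + C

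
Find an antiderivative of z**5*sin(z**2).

-z**4*cos(z**2)/2 + z**2*sin(z**2) + cos(z**2) + C

Let u = z², du = 2z dz; rewrite as (1/2)∫ u^2·sin(1u) du.
Now integrate by parts 2 times.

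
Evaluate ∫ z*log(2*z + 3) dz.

Use integration by parts with u = log(2*z + 3), dv = z dz.
Then du = 2/(2*z + 3) dz and v = z**2/2.

z**2*log(2*z + 3)/2 - z**2/4 + 3*z/4 - 9*log(2*z + 3)/8 + C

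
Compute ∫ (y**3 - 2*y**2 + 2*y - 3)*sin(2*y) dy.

Use integration by parts with u = y**3 - 2*y**2 + 2*y - 3, dv = sin(2*y) dy, so v = -cos(2*y)/2.
Apply parts 3 times (tabular method): alternate signs, differentiate u down to 0, integrate dv up.

-y**3*cos(2*y)/2 + 3*y**2*sin(2*y)/4 + y**2*cos(2*y) - y*sin(2*y) - y*cos(2*y)/4 + sin(2*y)/8 + cos(2*y) + C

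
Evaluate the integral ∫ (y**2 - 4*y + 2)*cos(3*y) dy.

Use integration by parts with u = y**2 - 4*y + 2, dv = cos(3*y) dy, so v = sin(3*y)/3.
Apply parts 2 times (tabular method): alternate signs, differentiate u down to 0, integrate dv up.

y**2*sin(3*y)/3 - 4*y*sin(3*y)/3 + 2*y*cos(3*y)/9 + 16*sin(3*y)/27 - 4*cos(3*y)/9 + C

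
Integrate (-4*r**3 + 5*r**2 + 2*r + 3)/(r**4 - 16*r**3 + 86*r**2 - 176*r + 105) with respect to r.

-185*log(r - 7)/8 + 181*log(r - 5)/8 - 27*log(r - 3)/8 - log(r - 1)/8 + C

Factor the denominator: (r - 7)*(r - 5)*(r - 3)*(r - 1).
Partial-fraction decomposition: -1/(8*(r - 1)) - 27/(8*(r - 3)) + 181/(8*(r - 5)) - 185/(8*(r - 7)).
Integrate each term: A/(r−a) contributes A·log|r−a|.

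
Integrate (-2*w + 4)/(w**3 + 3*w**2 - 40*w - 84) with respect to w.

-log(w - 6)/13 - log(w + 2)/5 + 18*log(w + 7)/65 + C

Factor the denominator: (w - 6)*(w + 2)*(w + 7).
Partial-fraction decomposition: 18/(65*(w + 7)) - 1/(5*(w + 2)) - 1/(13*(w - 6)).
Integrate each term: A/(w−a) contributes A·log|w−a|.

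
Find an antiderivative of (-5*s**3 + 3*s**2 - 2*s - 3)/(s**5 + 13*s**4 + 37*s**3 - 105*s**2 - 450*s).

Factor the denominator: s*(s - 3)*(s + 5)**2*(s + 6).
Partial-fraction decomposition: 133/(6*(s + 6)) - 35369/(1600*(s + 5)) + 707/(40*(s + 5)**2) - 13/(192*(s - 3)) + 1/(150*s).
Integrate each term; A/(s−a) gives A·log|s−a|; A/(s−a)² gives −A/(s−a).

log(s)/150 - 13*log(s - 3)/192 - 35369*log(s + 5)/1600 + 133*log(s + 6)/6 - 707/(40*s + 200) + C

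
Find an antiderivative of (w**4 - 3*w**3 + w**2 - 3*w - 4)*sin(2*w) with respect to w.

-w**4*cos(2*w)/2 + w**3*sin(2*w) + 3*w**3*cos(2*w)/2 - 9*w**2*sin(2*w)/4 + w**2*cos(2*w) - w*sin(2*w) - 3*w*cos(2*w)/4 + 3*sin(2*w)/8 + 3*cos(2*w)/2 + C

Use integration by parts with u = w**4 - 3*w**3 + w**2 - 3*w - 4, dv = sin(2*w) dw, so v = -cos(2*w)/2.
Apply parts 4 times (tabular method): alternate signs, differentiate u down to 0, integrate dv up.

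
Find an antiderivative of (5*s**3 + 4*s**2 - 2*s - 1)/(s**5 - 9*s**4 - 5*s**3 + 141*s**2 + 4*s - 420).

158*log(s - 7)/75 - 17*log(s - 5)/8 + 17*log(s - 2)/100 + log(s + 2)/12 - 47*log(s + 3)/200 + C

Factor the denominator: (s - 7)*(s - 5)*(s - 2)*(s + 2)*(s + 3).
Partial-fraction decomposition: -47/(200*(s + 3)) + 1/(12*(s + 2)) + 17/(100*(s - 2)) - 17/(8*(s - 5)) + 158/(75*(s - 7)).
Integrate each term: A/(s−a) contributes A·log|s−a|.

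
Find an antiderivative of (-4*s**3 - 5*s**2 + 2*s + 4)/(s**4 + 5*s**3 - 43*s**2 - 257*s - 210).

-41*log(s - 7)/32 - log(s + 1)/160 + 123*log(s + 5)/16 - 52*log(s + 6)/5 + C

Factor the denominator: (s - 7)*(s + 1)*(s + 5)*(s + 6).
Partial-fraction decomposition: -52/(5*(s + 6)) + 123/(16*(s + 5)) - 1/(160*(s + 1)) - 41/(32*(s - 7)).
Integrate each term: A/(s−a) contributes A·log|s−a|.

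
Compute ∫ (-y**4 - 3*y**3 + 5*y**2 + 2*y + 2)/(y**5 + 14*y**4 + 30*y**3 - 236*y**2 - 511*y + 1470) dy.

Factor the denominator: (y - 3)*(y - 2)*(y + 5)*(y + 7)**2.
Partial-fraction decomposition: -2387/(8100*(y + 7)) + 1139/(180*(y + 7)**2) - 19/(32*(y + 5)) + 2/(81*(y - 2)) - 109/(800*(y - 3)).
Integrate each term; A/(y−a) gives A·log|y−a|; A/(y−a)² gives −A/(y−a).

-109*log(y - 3)/800 + 2*log(y - 2)/81 - 19*log(y + 5)/32 - 2387*log(y + 7)/8100 - 1139/(180*y + 1260) + C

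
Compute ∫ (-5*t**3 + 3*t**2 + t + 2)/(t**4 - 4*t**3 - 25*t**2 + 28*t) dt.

Factor the denominator: t*(t - 7)*(t - 1)*(t + 4).
Partial-fraction decomposition: -183/(110*(t + 4)) - 1/(30*(t - 1)) - 1559/(462*(t - 7)) + 1/(14*t).
Integrate each term: A/(t−a) contributes A·log|t−a|.

log(t)/14 - 1559*log(t - 7)/462 - log(t - 1)/30 - 183*log(t + 4)/110 + C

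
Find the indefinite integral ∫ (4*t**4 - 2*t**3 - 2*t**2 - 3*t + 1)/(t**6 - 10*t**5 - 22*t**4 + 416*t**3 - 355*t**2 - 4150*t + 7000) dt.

Factor the denominator: (t - 7)*(t - 5)**2*(t - 2)*(t + 4)*(t + 5).
Partial-fraction decomposition: -97/(300*(t + 5)) + 103/(486*(t + 4)) - 1/(54*(t - 2)) - 77843/(24300*(t - 5)) - 1093/(270*(t - 5)**2) + 10/(3*(t - 7)).
Integrate each term; A/(t−a) gives A·log|t−a|; A/(t−a)² gives −A/(t−a).

10*log(t - 7)/3 - 77843*log(t - 5)/24300 - log(t - 2)/54 + 103*log(t + 4)/486 - 97*log(t + 5)/300 + 1093/(270*t - 1350) + C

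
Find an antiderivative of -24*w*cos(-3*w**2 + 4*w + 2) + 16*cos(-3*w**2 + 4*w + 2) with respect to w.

4*sin(-3*w**2 + 4*w + 2) + C

Let u = 3*w**2 - 4*w - 2, so du = (6*w - 4) dw.
Rewriting, the integral becomes -4·∫ cos(u) du = -4·sin(u).
Substituting back, u = 3*w**2 - 4*w - 2.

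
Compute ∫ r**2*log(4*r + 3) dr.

r**3*log(4*r + 3)/3 - r**3/9 + r**2/8 - 3*r/16 + 9*log(4*r + 3)/64 + C

Use integration by parts with u = log(4*r + 3), dv = r**2 dr.
Then du = 4/(4*r + 3) dr and v = r**3/3.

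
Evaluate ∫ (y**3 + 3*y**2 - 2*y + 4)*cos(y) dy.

Use integration by parts with u = y**3 + 3*y**2 - 2*y + 4, dv = cos(y) dy, so v = sin(y).
Apply parts 3 times (tabular method): alternate signs, differentiate u down to 0, integrate dv up.

y**3*sin(y) + 3*y**2*sin(y) + 3*y**2*cos(y) - 8*y*sin(y) + 6*y*cos(y) - 2*sin(y) - 8*cos(y) + C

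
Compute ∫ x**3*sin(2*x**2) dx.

Let u = x², du = 2x dx; rewrite as (1/2)∫ u^1·sin(2u) du.
Now integrate by parts 1 time.

-x**2*cos(2*x**2)/4 + sin(2*x**2)/8 + C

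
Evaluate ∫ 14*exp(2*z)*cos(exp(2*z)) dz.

Let u = exp(2*z), so du = (2*exp(2*z)) dz.
Rewriting, the integral becomes 7·∫ cos(u) du = 7·sin(u).
Substituting back, u = exp(2*z).

7*sin(exp(2*z)) + C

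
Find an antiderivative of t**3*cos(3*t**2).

t**2*sin(3*t**2)/6 + cos(3*t**2)/18 + C

Let u = t², du = 2t dt; rewrite as (1/2)∫ u^1·cos(3u) du.
Now integrate by parts 1 time.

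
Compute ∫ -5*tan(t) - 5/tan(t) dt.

Let u = tan(t), so du = (tan(t)**2 + 1) dt.
Rewriting, the integral becomes -5·∫ 1/u du = -5·log(u).
Substituting back, u = tan(t).

-5*log(tan(t)) + C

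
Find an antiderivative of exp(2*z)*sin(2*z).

exp(2*z)*sin(2*z)/4 - exp(2*z)*cos(2*z)/4 + C

Let I denote the integral. Integrate by parts with u = sin(2*z), dv = exp(2*z) dz, so v = exp(2*z)/2: I = exp(2*z)*sin(2*z)/2 − ∫ exp(2*z)*cos(2*z) dz.
Apply parts again with u = cos(2*z), dv = exp(2*z) dz: ∫ exp(2*z)*cos(2*z) dz = exp(2*z)*cos(2*z)/2 + I. Substituting back brings back I: I = exp(2*z)*sin(2*z)/2 - exp(2*z)*cos(2*z)/2 − I.
Solving for I: (1 + 1)·I equals the remaining terms, so I = (1/2)·(exp(2*z)*sin(2*z)/2 - exp(2*z)*cos(2*z)/2).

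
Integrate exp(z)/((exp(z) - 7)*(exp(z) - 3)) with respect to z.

log(exp(z) - 7)/4 - log(exp(z) - 3)/4 + C

Let u = e^z, du = e^z dz.
The integral becomes ∫ du/((u-3)(u-7)); decompose into partial fractions.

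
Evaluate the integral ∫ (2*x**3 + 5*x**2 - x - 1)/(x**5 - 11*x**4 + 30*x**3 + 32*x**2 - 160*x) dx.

log(x)/160 + 369*log(x - 5)/35 - 3041*log(x - 4)/288 + 5*log(x + 2)/504 + 203/(24*x - 96) + C

Factor the denominator: x*(x - 5)*(x - 4)**2*(x + 2).
Partial-fraction decomposition: 5/(504*(x + 2)) - 3041/(288*(x - 4)) - 203/(24*(x - 4)**2) + 369/(35*(x - 5)) + 1/(160*x).
Integrate each term; A/(x−a) gives A·log|x−a|; A/(x−a)² gives −A/(x−a).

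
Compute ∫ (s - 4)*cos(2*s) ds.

Use integration by parts with u = s - 4, dv = cos(2*s) ds, so v = sin(2*s)/2.
Apply parts 1 times (tabular method): alternate signs, differentiate u down to 0, integrate dv up.

s*sin(2*s)/2 - 2*sin(2*s) + cos(2*s)/4 + C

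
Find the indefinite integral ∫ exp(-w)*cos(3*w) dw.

Let I denote the integral. Integrate by parts with u = cos(3*w), dv = exp(-w) dw, so v = -exp(-w): I = -exp(-w)*cos(3*w) − 3·∫ exp(-w)*sin(3*w) dw.
Apply parts again with u = sin(3*w), dv = exp(-w) dw: ∫ exp(-w)*sin(3*w) dw = -exp(-w)*sin(3*w) + 3·I. Substituting back brings back I: I = 3*exp(-w)*sin(3*w) - exp(-w)*cos(3*w) − 9·I.
Solving for I: (1 + 9)·I equals the remaining terms, so I = (1/10)·(3*exp(-w)*sin(3*w) - exp(-w)*cos(3*w)).

3*exp(-w)*sin(3*w)/10 - exp(-w)*cos(3*w)/10 + C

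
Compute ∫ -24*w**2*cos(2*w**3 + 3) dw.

-4*sin(2*w**3 + 3) + C

Let u = 2*w**3 + 3, so du = (6*w**2) dw.
Rewriting, the integral becomes -4·∫ cos(u) du = -4·sin(u).
Substituting back, u = 2*w**3 + 3.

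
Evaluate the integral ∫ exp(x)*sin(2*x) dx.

exp(x)*sin(2*x)/5 - 2*exp(x)*cos(2*x)/5 + C

Let I denote the integral. Integrate by parts with u = sin(2*x), dv = exp(x) dx, so v = exp(x): I = exp(x)*sin(2*x) − 2·∫ exp(x)*cos(2*x) dx.
Apply parts again with u = cos(2*x), dv = exp(x) dx: ∫ exp(x)*cos(2*x) dx = exp(x)*cos(2*x) + 2·I. Substituting back brings back I: I = exp(x)*sin(2*x) - 2*exp(x)*cos(2*x) − 4·I.
Solving for I: (1 + 4)·I equals the remaining terms, so I = (1/5)·(exp(x)*sin(2*x) - 2*exp(x)*cos(2*x)).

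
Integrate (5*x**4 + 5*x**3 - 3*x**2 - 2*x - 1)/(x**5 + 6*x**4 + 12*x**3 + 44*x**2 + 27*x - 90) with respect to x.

Factor the denominator: (x - 1)*(x + 2)*(x + 5)*(x**2 + 9).
Partial-fraction decomposition: (2797*x - 12523)/(2210*(x**2 + 9)) + 1217/(306*(x + 5)) - 31/(117*(x + 2)) + 1/(45*(x - 1)).
Integrate each term; A/(x−a) gives A·log|x−a|; the (Bx+D)/(x²+p²) term gives a log and an atan.

log(x - 1)/45 - 31*log(x + 2)/117 + 1217*log(x + 5)/306 + 2797*log(x**2 + 9)/4420 - 12523*atan(x/3)/6630 + C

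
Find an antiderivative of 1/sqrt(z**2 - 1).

log(z + sqrt(z**2 - 1)) + C

Substitute z = sec(θ), so dz = sec(θ)*tan(θ) dθ and the radical becomes sqrt(z**2 - 1) = tan(θ) by the Pythagorean identity.
Integrate the resulting trig expression in θ, then back-substitute sec(θ) = z, tan(θ) = sqrt(z**2 - 1) (absorbing any constant into C).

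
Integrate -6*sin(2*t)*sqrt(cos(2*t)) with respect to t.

2*cos(2*t)**(3/2) + C

Let u = cos(2*t), so du = (-2*sin(2*t)) dt.
Rewriting, the integral becomes 3·∫ √u du = 3·(2/3)u^(3/2).
Substituting back, u = cos(2*t).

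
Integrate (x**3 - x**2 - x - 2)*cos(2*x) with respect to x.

Use integration by parts with u = x**3 - x**2 - x - 2, dv = cos(2*x) dx, so v = sin(2*x)/2.
Apply parts 3 times (tabular method): alternate signs, differentiate u down to 0, integrate dv up.

x**3*sin(2*x)/2 - x**2*sin(2*x)/2 + 3*x**2*cos(2*x)/4 - 5*x*sin(2*x)/4 - x*cos(2*x)/2 - 3*sin(2*x)/4 - 5*cos(2*x)/8 + C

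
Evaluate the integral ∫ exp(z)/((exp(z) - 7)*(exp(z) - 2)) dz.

log(exp(z) - 7)/5 - log(exp(z) - 2)/5 + C

Let u = e^z, du = e^z dz.
The integral becomes ∫ du/((u-2)(u-7)); decompose into partial fractions.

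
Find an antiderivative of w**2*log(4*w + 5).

Use integration by parts with u = log(4*w + 5), dv = w**2 dw.
Then du = 4/(4*w + 5) dw and v = w**3/3.

w**3*log(4*w + 5)/3 - w**3/9 + 5*w**2/24 - 25*w/48 + 125*log(4*w + 5)/192 + C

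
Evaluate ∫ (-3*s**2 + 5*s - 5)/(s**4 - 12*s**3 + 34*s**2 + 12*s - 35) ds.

-39*log(s - 7)/32 + 55*log(s - 5)/48 - log(s - 1)/16 + 13*log(s + 1)/96 + C

Factor the denominator: (s - 7)*(s - 5)*(s - 1)*(s + 1).
Partial-fraction decomposition: 13/(96*(s + 1)) - 1/(16*(s - 1)) + 55/(48*(s - 5)) - 39/(32*(s - 7)).
Integrate each term: A/(s−a) contributes A·log|s−a|.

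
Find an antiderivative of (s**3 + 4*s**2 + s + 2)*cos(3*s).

s**3*sin(3*s)/3 + 4*s**2*sin(3*s)/3 + s**2*cos(3*s)/3 + s*sin(3*s)/9 + 8*s*cos(3*s)/9 + 10*sin(3*s)/27 + cos(3*s)/27 + C

Use integration by parts with u = s**3 + 4*s**2 + s + 2, dv = cos(3*s) ds, so v = sin(3*s)/3.
Apply parts 3 times (tabular method): alternate signs, differentiate u down to 0, integrate dv up.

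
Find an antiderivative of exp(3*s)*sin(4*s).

Let I denote the integral. Integrate by parts with u = sin(4*s), dv = exp(3*s) ds, so v = exp(3*s)/3: I = exp(3*s)*sin(4*s)/3 − (4/3)·∫ exp(3*s)*cos(4*s) ds.
Apply parts again with u = cos(4*s), dv = exp(3*s) ds: ∫ exp(3*s)*cos(4*s) ds = exp(3*s)*cos(4*s)/3 + (4/3)·I. Substituting back brings back I: I = exp(3*s)*sin(4*s)/3 - 4*exp(3*s)*cos(4*s)/9 − (16/9)·I.
Solving for I: (1 + 16/9)·I equals the remaining terms, so I = (9/25)·(exp(3*s)*sin(4*s)/3 - 4*exp(3*s)*cos(4*s)/9).

3*exp(3*s)*sin(4*s)/25 - 4*exp(3*s)*cos(4*s)/25 + C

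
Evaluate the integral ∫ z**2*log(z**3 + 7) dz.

z**3*log(z**3 + 7)/3 - z**3/3 + 7*log(z**3 + 7)/3 + C

Let u = z**3 + 7, so du = (3*z**2) dz.
The integral becomes (1/3)·∫ log(u) du; integrate by parts with u′=log(u), dv′=du.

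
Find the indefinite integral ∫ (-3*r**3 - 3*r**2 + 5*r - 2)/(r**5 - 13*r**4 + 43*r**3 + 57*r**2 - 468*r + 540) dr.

Factor the denominator: (r - 6)*(r - 5)*(r - 3)*(r - 2)*(r + 3).
Partial-fraction decomposition: 37/(2160*(r + 3)) + 7/(15*(r - 2)) - 95/(36*(r - 3)) + 427/(48*(r - 5)) - 182/(27*(r - 6)).
Integrate each term: A/(r−a) contributes A·log|r−a|.

-182*log(r - 6)/27 + 427*log(r - 5)/48 - 95*log(r - 3)/36 + 7*log(r - 2)/15 + 37*log(r + 3)/2160 + C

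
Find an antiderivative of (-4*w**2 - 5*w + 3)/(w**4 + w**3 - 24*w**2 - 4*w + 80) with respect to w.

Factor the denominator: (w - 4)*(w - 2)*(w + 2)*(w + 5).
Partial-fraction decomposition: 8/(21*(w + 5)) - 1/(24*(w + 2)) + 23/(56*(w - 2)) - 3/(4*(w - 4)).
Integrate each term: A/(w−a) contributes A·log|w−a|.

-3*log(w - 4)/4 + 23*log(w - 2)/56 - log(w + 2)/24 + 8*log(w + 5)/21 + C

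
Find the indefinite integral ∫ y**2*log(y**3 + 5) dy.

Let u = y**3 + 5, so du = (3*y**2) dy.
The integral becomes (1/3)·∫ log(u) du; integrate by parts with u′=log(u), dv′=du.

y**3*log(y**3 + 5)/3 - y**3/3 + 5*log(y**3 + 5)/3 + C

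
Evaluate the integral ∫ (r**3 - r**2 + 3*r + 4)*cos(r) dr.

Use integration by parts with u = r**3 - r**2 + 3*r + 4, dv = cos(r) dr, so v = sin(r).
Apply parts 3 times (tabular method): alternate signs, differentiate u down to 0, integrate dv up.

r**3*sin(r) - r**2*sin(r) + 3*r**2*cos(r) - 3*r*sin(r) - 2*r*cos(r) + 6*sin(r) - 3*cos(r) + C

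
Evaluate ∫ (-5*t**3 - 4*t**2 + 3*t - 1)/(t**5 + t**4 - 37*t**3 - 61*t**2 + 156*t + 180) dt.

Factor the denominator: (t - 6)*(t - 2)*(t + 1)*(t + 3)*(t + 5).
Partial-fraction decomposition: 509/(616*(t + 5)) - 89/(180*(t + 3)) - 1/(56*(t + 1)) + 17/(140*(t - 2)) - 1207/(2772*(t - 6)).
Integrate each term: A/(t−a) contributes A·log|t−a|.

-1207*log(t - 6)/2772 + 17*log(t - 2)/140 - log(t + 1)/56 - 89*log(t + 3)/180 + 509*log(t + 5)/616 + C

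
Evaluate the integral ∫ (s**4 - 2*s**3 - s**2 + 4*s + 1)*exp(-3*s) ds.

Use integration by parts with u = s**4 - 2*s**3 - s**2 + 4*s + 1, dv = exp(-3*s) ds, so v = -exp(-3*s)/3.
Apply parts 4 times (tabular method): alternate signs, differentiate u down to 0, integrate dv up.

(-27*s**4 + 18*s**3 + 45*s**2 - 78*s - 53)*exp(-3*s)/81 + C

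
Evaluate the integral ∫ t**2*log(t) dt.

t**3*log(t)/3 - t**3/9 + C

Use integration by parts with u = log(t), dv = t**2 dt.
Then du = 1/t dt and v = t**3/3.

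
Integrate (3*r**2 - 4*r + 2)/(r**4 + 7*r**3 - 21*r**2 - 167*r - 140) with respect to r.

19*log(r - 5)/216 - log(r + 1)/12 + 22*log(r + 4)/27 - 59*log(r + 7)/72 + C

Factor the denominator: (r - 5)*(r + 1)*(r + 4)*(r + 7).
Partial-fraction decomposition: -59/(72*(r + 7)) + 22/(27*(r + 4)) - 1/(12*(r + 1)) + 19/(216*(r - 5)).
Integrate each term: A/(r−a) contributes A·log|r−a|.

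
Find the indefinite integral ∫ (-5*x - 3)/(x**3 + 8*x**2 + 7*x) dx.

-3*log(x)/7 - log(x + 1)/3 + 16*log(x + 7)/21 + C

Factor the denominator: x*(x + 1)*(x + 7).
Partial-fraction decomposition: 16/(21*(x + 7)) - 1/(3*(x + 1)) - 3/(7*x).
Integrate each term: A/(x−a) contributes A·log|x−a|.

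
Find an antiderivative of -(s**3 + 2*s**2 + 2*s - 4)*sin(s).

Use integration by parts with u = s**3 + 2*s**2 + 2*s - 4, dv = -sin(s) ds, so v = cos(s).
Apply parts 3 times (tabular method): alternate signs, differentiate u down to 0, integrate dv up.

s**3*cos(s) - 3*s**2*sin(s) + 2*s**2*cos(s) - 4*s*sin(s) - 4*s*cos(s) + 4*sin(s) - 8*cos(s) + C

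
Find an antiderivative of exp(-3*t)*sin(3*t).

-exp(-3*t)*sin(3*t)/6 - exp(-3*t)*cos(3*t)/6 + C

Let I denote the integral. Integrate by parts with u = sin(3*t), dv = exp(-3*t) dt, so v = -exp(-3*t)/3: I = -exp(-3*t)*sin(3*t)/3 + ∫ exp(-3*t)*cos(3*t) dt.
Apply parts again with u = cos(3*t), dv = exp(-3*t) dt: ∫ exp(-3*t)*cos(3*t) dt = -exp(-3*t)*cos(3*t)/3 − I. Substituting back brings back I: I = -exp(-3*t)*sin(3*t)/3 - exp(-3*t)*cos(3*t)/3 − I.
Solving for I: (1 + 1)·I equals the remaining terms, so I = (1/2)·(-exp(-3*t)*sin(3*t)/3 - exp(-3*t)*cos(3*t)/3).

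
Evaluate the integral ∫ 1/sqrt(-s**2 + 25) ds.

Substitute s = 5·sin(θ), so ds = 5·cos(θ) dθ and the radical becomes sqrt(-s**2 + 25) = 5·cos(θ) by the Pythagorean identity.
Integrate the resulting trig expression in θ, then back-substitute θ = asin(s/5), sin(θ) = s/5, cos(θ) = sqrt(-s**2 + 25)/5 (absorbing any constant into C).

asin(s/5) + C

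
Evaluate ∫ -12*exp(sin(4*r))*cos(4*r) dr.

Let u = sin(4*r), so du = (4*cos(4*r)) dr.
Rewriting, the integral becomes -3·∫ e^u du = -3·e^u.
Substituting back, u = sin(4*r).

-3*exp(sin(4*r)) + C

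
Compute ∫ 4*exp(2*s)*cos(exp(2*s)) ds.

2*sin(exp(2*s)) + C

Let u = exp(2*s), so du = (2*exp(2*s)) ds.
Rewriting, the integral becomes 2·∫ cos(u) du = 2·sin(u).
Substituting back, u = exp(2*s).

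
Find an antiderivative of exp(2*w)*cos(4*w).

Let I denote the integral. Integrate by parts with u = cos(4*w), dv = exp(2*w) dw, so v = exp(2*w)/2: I = exp(2*w)*cos(4*w)/2 + 2·∫ exp(2*w)*sin(4*w) dw.
Apply parts again with u = sin(4*w), dv = exp(2*w) dw: ∫ exp(2*w)*sin(4*w) dw = exp(2*w)*sin(4*w)/2 − 2·I. Substituting back brings back I: I = exp(2*w)*sin(4*w) + exp(2*w)*cos(4*w)/2 − 4·I.
Solving for I: (1 + 4)·I equals the remaining terms, so I = (1/5)·(exp(2*w)*sin(4*w) + exp(2*w)*cos(4*w)/2).

exp(2*w)*sin(4*w)/5 + exp(2*w)*cos(4*w)/10 + C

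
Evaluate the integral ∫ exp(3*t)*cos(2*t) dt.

Let I denote the integral. Integrate by parts with u = cos(2*t), dv = exp(3*t) dt, so v = exp(3*t)/3: I = exp(3*t)*cos(2*t)/3 + (2/3)·∫ exp(3*t)*sin(2*t) dt.
Apply parts again with u = sin(2*t), dv = exp(3*t) dt: ∫ exp(3*t)*sin(2*t) dt = exp(3*t)*sin(2*t)/3 − (2/3)·I. Substituting back brings back I: I = 2*exp(3*t)*sin(2*t)/9 + exp(3*t)*cos(2*t)/3 − (4/9)·I.
Solving for I: (1 + 4/9)·I equals the remaining terms, so I = (9/13)·(2*exp(3*t)*sin(2*t)/9 + exp(3*t)*cos(2*t)/3).

2*exp(3*t)*sin(2*t)/13 + 3*exp(3*t)*cos(2*t)/13 + C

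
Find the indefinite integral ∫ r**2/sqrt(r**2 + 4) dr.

Substitute r = 2·tan(θ), so dr = 2·sec(θ)^2 dθ and the radical becomes sqrt(r**2 + 4) = 2·sec(θ) by the Pythagorean identity.
Integrate the resulting trig expression in θ, then back-substitute tan(θ) = r/2, sec(θ) = sqrt(r**2 + 4)/2 (absorbing any constant into C).

r*sqrt(r**2 + 4)/2 - 2*log(r + sqrt(r**2 + 4)) + C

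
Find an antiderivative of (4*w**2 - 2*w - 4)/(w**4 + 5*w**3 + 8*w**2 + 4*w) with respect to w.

-log(w) - 2*log(w + 1) + 3*log(w + 2) - 8/(w + 2) + C

Factor the denominator: w*(w + 1)*(w + 2)**2.
Partial-fraction decomposition: 3/(w + 2) + 8/(w + 2)**2 - 2/(w + 1) - 1/w.
Integrate each term; A/(w−a) gives A·log|w−a|; A/(w−a)² gives −A/(w−a).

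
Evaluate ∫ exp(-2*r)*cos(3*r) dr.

Let I denote the integral. Integrate by parts with u = cos(3*r), dv = exp(-2*r) dr, so v = -exp(-2*r)/2: I = -exp(-2*r)*cos(3*r)/2 − (3/2)·∫ exp(-2*r)*sin(3*r) dr.
Apply parts again with u = sin(3*r), dv = exp(-2*r) dr: ∫ exp(-2*r)*sin(3*r) dr = -exp(-2*r)*sin(3*r)/2 + (3/2)·I. Substituting back brings back I: I = 3*exp(-2*r)*sin(3*r)/4 - exp(-2*r)*cos(3*r)/2 − (9/4)·I.
Solving for I: (1 + 9/4)·I equals the remaining terms, so I = (4/13)·(3*exp(-2*r)*sin(3*r)/4 - exp(-2*r)*cos(3*r)/2).

3*exp(-2*r)*sin(3*r)/13 - 2*exp(-2*r)*cos(3*r)/13 + C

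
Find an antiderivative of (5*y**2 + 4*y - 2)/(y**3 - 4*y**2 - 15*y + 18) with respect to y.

202*log(y - 6)/45 - 7*log(y - 1)/20 + 31*log(y + 3)/36 + C

Factor the denominator: (y - 6)*(y - 1)*(y + 3).
Partial-fraction decomposition: 31/(36*(y + 3)) - 7/(20*(y - 1)) + 202/(45*(y - 6)).
Integrate each term: A/(y−a) contributes A·log|y−a|.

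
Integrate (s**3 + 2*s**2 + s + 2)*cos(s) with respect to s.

s**3*sin(s) + 2*s**2*sin(s) + 3*s**2*cos(s) - 5*s*sin(s) + 4*s*cos(s) - 2*sin(s) - 5*cos(s) + C

Use integration by parts with u = s**3 + 2*s**2 + s + 2, dv = cos(s) ds, so v = sin(s).
Apply parts 3 times (tabular method): alternate signs, differentiate u down to 0, integrate dv up.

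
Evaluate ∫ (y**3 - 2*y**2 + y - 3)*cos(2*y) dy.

y**3*sin(2*y)/2 - y**2*sin(2*y) + 3*y**2*cos(2*y)/4 - y*sin(2*y)/4 - y*cos(2*y) - sin(2*y) - cos(2*y)/8 + C

Use integration by parts with u = y**3 - 2*y**2 + y - 3, dv = cos(2*y) dy, so v = sin(2*y)/2.
Apply parts 3 times (tabular method): alternate signs, differentiate u down to 0, integrate dv up.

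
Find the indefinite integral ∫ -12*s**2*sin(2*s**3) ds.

2*cos(2*s**3) + C

Let u = 2*s**3, so du = (6*s**2) ds.
Rewriting, the integral becomes -2·∫ sin(u) du = -2·-cos(u).
Substituting back, u = 2*s**3.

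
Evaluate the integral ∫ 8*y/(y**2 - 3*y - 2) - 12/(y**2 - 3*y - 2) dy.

4*log(y**2 - 3*y - 2) + C

Let u = y**2 - 3*y - 2, so du = (2*y - 3) dy.
Rewriting, the integral becomes 4·∫ 1/u du = 4·log(u).
Substituting back, u = y**2 - 3*y - 2.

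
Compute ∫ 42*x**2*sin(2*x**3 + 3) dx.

Let u = 2*x**3 + 3, so du = (6*x**2) dx.
Rewriting, the integral becomes 7·∫ sin(u) du = 7·-cos(u).
Substituting back, u = 2*x**3 + 3.

-7*cos(2*x**3 + 3) + C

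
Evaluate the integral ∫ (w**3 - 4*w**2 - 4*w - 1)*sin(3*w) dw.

Use integration by parts with u = w**3 - 4*w**2 - 4*w - 1, dv = sin(3*w) dw, so v = -cos(3*w)/3.
Apply parts 3 times (tabular method): alternate signs, differentiate u down to 0, integrate dv up.

-w**3*cos(3*w)/3 + w**2*sin(3*w)/3 + 4*w**2*cos(3*w)/3 - 8*w*sin(3*w)/9 + 14*w*cos(3*w)/9 - 14*sin(3*w)/27 + cos(3*w)/27 + C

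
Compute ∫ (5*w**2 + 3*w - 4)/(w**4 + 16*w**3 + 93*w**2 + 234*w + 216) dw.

Factor the denominator: (w + 3)**2*(w + 4)*(w + 6).
Partial-fraction decomposition: -79/(9*(w + 6)) + 32/(w + 4) - 209/(9*(w + 3)) + 32/(3*(w + 3)**2).
Integrate each term; A/(w−a) gives A·log|w−a|; A/(w−a)² gives −A/(w−a).

-209*log(w + 3)/9 + 32*log(w + 4) - 79*log(w + 6)/9 - 32/(3*w + 9) + C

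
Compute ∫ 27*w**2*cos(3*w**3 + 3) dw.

3*sin(3*w**3 + 3) + C

Let u = 3*w**3 + 3, so du = (9*w**2) dw.
Rewriting, the integral becomes 3·∫ cos(u) du = 3·sin(u).
Substituting back, u = 3*w**3 + 3.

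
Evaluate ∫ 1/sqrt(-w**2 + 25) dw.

asin(w/5) + C

Substitute w = 5·sin(θ), so dw = 5·cos(θ) dθ and the radical becomes sqrt(-w**2 + 25) = 5·cos(θ) by the Pythagorean identity.
Integrate the resulting trig expression in θ, then back-substitute θ = asin(w/5), sin(θ) = w/5, cos(θ) = sqrt(-w**2 + 25)/5 (absorbing any constant into C).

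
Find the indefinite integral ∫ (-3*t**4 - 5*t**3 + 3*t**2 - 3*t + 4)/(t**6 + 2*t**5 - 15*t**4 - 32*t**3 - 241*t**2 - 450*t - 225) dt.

-203*log(t - 5)/1020 + 53*log(t + 1)/1200 + 17*log(t + 5)/80 - 49*log(t**2 + 9)/1700 - 721*atan(t/3)/2550 + 1/(20*t + 20) + C

Factor the denominator: (t - 5)*(t + 1)**2*(t + 5)*(t**2 + 9).
Partial-fraction decomposition: -7*(7*t + 103)/(850*(t**2 + 9)) + 17/(80*(t + 5)) + 53/(1200*(t + 1)) - 1/(20*(t + 1)**2) - 203/(1020*(t - 5)).
Integrate each term; A/(t−a) gives A·log|t−a|; the (Bt+D)/(t²+p²) term gives a log and an atan.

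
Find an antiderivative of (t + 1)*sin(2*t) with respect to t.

Use integration by parts with u = t + 1, dv = sin(2*t) dt, so v = -cos(2*t)/2.
Apply parts 1 times (tabular method): alternate signs, differentiate u down to 0, integrate dv up.

-t*cos(2*t)/2 + sin(2*t)/4 - cos(2*t)/2 + C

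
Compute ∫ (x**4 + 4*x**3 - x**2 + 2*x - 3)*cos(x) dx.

Use integration by parts with u = x**4 + 4*x**3 - x**2 + 2*x - 3, dv = cos(x) dx, so v = sin(x).
Apply parts 4 times (tabular method): alternate signs, differentiate u down to 0, integrate dv up.

x**4*sin(x) + 4*x**3*sin(x) + 4*x**3*cos(x) - 13*x**2*sin(x) + 12*x**2*cos(x) - 22*x*sin(x) - 26*x*cos(x) + 23*sin(x) - 22*cos(x) + C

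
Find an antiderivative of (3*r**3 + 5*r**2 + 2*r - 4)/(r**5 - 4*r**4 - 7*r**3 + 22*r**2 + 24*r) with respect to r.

-log(r)/6 + 23*log(r - 4)/10 - 32*log(r - 3)/15 + log(r + 1)/5 - log(r + 2)/5 + C

Factor the denominator: r*(r - 4)*(r - 3)*(r + 1)*(r + 2).
Partial-fraction decomposition: -1/(5*(r + 2)) + 1/(5*(r + 1)) - 32/(15*(r - 3)) + 23/(10*(r - 4)) - 1/(6*r).
Integrate each term: A/(r−a) contributes A·log|r−a|.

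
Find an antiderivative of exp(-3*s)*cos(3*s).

exp(-3*s)*sin(3*s)/6 - exp(-3*s)*cos(3*s)/6 + C

Let I denote the integral. Integrate by parts with u = cos(3*s), dv = exp(-3*s) ds, so v = -exp(-3*s)/3: I = -exp(-3*s)*cos(3*s)/3 − ∫ exp(-3*s)*sin(3*s) ds.
Apply parts again with u = sin(3*s), dv = exp(-3*s) ds: ∫ exp(-3*s)*sin(3*s) ds = -exp(-3*s)*sin(3*s)/3 + I. Substituting back brings back I: I = exp(-3*s)*sin(3*s)/3 - exp(-3*s)*cos(3*s)/3 − I.
Solving for I: (1 + 1)·I equals the remaining terms, so I = (1/2)·(exp(-3*s)*sin(3*s)/3 - exp(-3*s)*cos(3*s)/3).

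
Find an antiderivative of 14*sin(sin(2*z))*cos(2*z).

-7*cos(sin(2*z)) + C

Let u = sin(2*z), so du = (2*cos(2*z)) dz.
Rewriting, the integral becomes 7·∫ sin(u) du = 7·-cos(u).
Substituting back, u = sin(2*z).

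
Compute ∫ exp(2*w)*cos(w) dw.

Let I denote the integral. Integrate by parts with u = cos(w), dv = exp(2*w) dw, so v = exp(2*w)/2: I = exp(2*w)*cos(w)/2 + (1/2)·∫ exp(2*w)*sin(w) dw.
Apply parts again with u = sin(w), dv = exp(2*w) dw: ∫ exp(2*w)*sin(w) dw = exp(2*w)*sin(w)/2 − (1/2)·I. Substituting back brings back I: I = exp(2*w)*sin(w)/4 + exp(2*w)*cos(w)/2 − (1/4)·I.
Solving for I: (1 + 1/4)·I equals the remaining terms, so I = (4/5)·(exp(2*w)*sin(w)/4 + exp(2*w)*cos(w)/2).

exp(2*w)*sin(w)/5 + 2*exp(2*w)*cos(w)/5 + C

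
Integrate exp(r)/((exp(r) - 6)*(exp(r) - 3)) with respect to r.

log(exp(r) - 6)/3 - log(exp(r) - 3)/3 + C

Let u = e^r, du = e^r dr.
The integral becomes ∫ du/((u-3)(u-6)); decompose into partial fractions.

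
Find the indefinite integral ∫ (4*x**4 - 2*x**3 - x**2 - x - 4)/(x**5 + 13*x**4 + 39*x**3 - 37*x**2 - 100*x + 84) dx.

Factor the denominator: (x - 1)**2*(x + 2)*(x + 6)*(x + 7).
Partial-fraction decomposition: 2561/(80*(x + 7)) - 2791/(98*(x + 6)) + 37/(90*(x + 2)) + 395/(7056*(x - 1)) - 1/(42*(x - 1)**2).
Integrate each term; A/(x−a) gives A·log|x−a|; A/(x−a)² gives −A/(x−a).

395*log(x - 1)/7056 + 37*log(x + 2)/90 - 2791*log(x + 6)/98 + 2561*log(x + 7)/80 + 1/(42*x - 42) + C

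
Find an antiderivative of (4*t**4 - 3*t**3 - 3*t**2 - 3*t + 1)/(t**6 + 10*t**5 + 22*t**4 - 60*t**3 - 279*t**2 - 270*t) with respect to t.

-log(t)/270 + 13*log(t - 3)/270 + 83*log(t + 2)/30 + 55*log(t + 3)/18 - 88*log(t + 5)/15 + 97/(9*t + 27) + C

Factor the denominator: t*(t - 3)*(t + 2)*(t + 3)**2*(t + 5).
Partial-fraction decomposition: -88/(15*(t + 5)) + 55/(18*(t + 3)) - 97/(9*(t + 3)**2) + 83/(30*(t + 2)) + 13/(270*(t - 3)) - 1/(270*t).
Integrate each term; A/(t−a) gives A·log|t−a|; A/(t−a)² gives −A/(t−a).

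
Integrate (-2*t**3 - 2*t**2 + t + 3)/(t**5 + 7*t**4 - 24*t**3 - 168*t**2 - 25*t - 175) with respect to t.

Factor the denominator: (t - 5)*(t + 5)*(t + 7)*(t**2 + 1).
Partial-fraction decomposition: -(8*t + 19)/(650*(t**2 + 1)) + 73/(150*(t + 7)) - 99/(260*(t + 5)) - 73/(780*(t - 5)).
Integrate each term; A/(t−a) gives A·log|t−a|; the (Bt+D)/(t²+p²) term gives a log and an atan.

-73*log(t - 5)/780 - 99*log(t + 5)/260 + 73*log(t + 7)/150 - 2*log(t**2 + 1)/325 - 19*atan(t)/650 + C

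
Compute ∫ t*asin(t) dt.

Use integration by parts with u = arcsin(t), dv = t dt.
Then du = 1/sqrt(-t**2 + 1) dt.

t**2*asin(t)/2 + t*sqrt(-t**2 + 1)/4 - asin(t)/4 + C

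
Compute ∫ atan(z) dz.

z*atan(z) - log(z**2 + 1)/2 + C

Use integration by parts with u = arctan(z), dv = dz.
Then du = 1/(z**2 + 1) dz.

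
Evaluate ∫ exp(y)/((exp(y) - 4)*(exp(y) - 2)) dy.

log(exp(y) - 4)/2 - log(exp(y) - 2)/2 + C

Let u = e^y, du = e^y dy.
The integral becomes ∫ du/((u-4)(u-2)); decompose into partial fractions.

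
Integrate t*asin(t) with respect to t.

Use integration by parts with u = arcsin(t), dv = t dt.
Then du = 1/sqrt(-t**2 + 1) dt.

t**2*asin(t)/2 + t*sqrt(-t**2 + 1)/4 - asin(t)/4 + C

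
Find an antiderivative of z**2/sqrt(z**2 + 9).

Substitute z = 3·tan(θ), so dz = 3·sec(θ)^2 dθ and the radical becomes sqrt(z**2 + 9) = 3·sec(θ) by the Pythagorean identity.
Integrate the resulting trig expression in θ, then back-substitute tan(θ) = z/3, sec(θ) = sqrt(z**2 + 9)/3 (absorbing any constant into C).

z*sqrt(z**2 + 9)/2 - 9*log(z + sqrt(z**2 + 9))/2 + C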